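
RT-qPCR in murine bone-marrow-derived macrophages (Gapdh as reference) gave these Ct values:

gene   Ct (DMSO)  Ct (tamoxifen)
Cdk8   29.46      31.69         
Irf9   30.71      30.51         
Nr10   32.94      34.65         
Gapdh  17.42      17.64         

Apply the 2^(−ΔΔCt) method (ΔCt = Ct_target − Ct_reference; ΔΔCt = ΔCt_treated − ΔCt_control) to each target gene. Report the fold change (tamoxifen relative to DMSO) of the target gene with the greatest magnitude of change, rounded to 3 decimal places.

Cdk8: ΔΔCt = (31.69−17.64) − (29.46−17.42) = 14.05 − 12.04 = 2.01; fold change = 2^-2.01 = 0.248
Irf9: ΔΔCt = (30.51−17.64) − (30.71−17.42) = 12.87 − 13.29 = -0.42; fold change = 2^0.42 = 1.338
Nr10: ΔΔCt = (34.65−17.64) − (32.94−17.42) = 17.01 − 15.52 = 1.49; fold change = 2^-1.49 = 0.356
Cdk8 has the largest |ΔΔCt| = 2.01.

0.248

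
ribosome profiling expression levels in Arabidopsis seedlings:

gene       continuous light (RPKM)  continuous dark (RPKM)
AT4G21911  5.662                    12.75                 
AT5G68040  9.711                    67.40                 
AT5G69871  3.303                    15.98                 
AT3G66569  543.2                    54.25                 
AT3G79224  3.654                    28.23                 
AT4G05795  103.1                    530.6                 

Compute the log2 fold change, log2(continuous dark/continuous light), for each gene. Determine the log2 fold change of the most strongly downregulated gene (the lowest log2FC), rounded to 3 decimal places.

log2(12.75/5.662) = 1.171  (AT4G21911)
log2(67.40/9.711) = 2.795  (AT5G68040)
log2(15.98/3.303) = 2.274  (AT5G69871)
log2(54.25/543.2) = -3.324  (AT3G66569)
log2(28.23/3.654) = 2.950  (AT3G79224)
log2(530.6/103.1) = 2.364  (AT4G05795)
AT3G66569 is most strongly downregulated.

-3.324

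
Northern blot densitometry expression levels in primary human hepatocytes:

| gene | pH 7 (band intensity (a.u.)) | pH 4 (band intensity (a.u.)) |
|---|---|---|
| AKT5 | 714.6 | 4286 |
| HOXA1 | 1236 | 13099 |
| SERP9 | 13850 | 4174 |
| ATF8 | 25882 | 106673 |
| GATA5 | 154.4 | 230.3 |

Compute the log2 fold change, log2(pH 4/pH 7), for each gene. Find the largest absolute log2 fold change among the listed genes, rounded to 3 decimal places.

3.406

log2(4286/714.6) = 2.584  (AKT5)
log2(13099/1236) = 3.406  (HOXA1)
log2(4174/13850) = -1.730  (SERP9)
log2(106673/25882) = 2.043  (ATF8)
log2(230.3/154.4) = 0.577  (GATA5)
The largest magnitude belongs to HOXA1.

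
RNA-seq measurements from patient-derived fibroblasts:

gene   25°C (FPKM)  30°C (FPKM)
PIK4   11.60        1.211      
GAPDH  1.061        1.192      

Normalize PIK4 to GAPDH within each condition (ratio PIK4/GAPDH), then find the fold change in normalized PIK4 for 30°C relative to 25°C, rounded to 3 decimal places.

PIK4/GAPDH (25°C) = 11.60 / 1.061 = 10.933
PIK4/GAPDH (30°C) = 1.211 / 1.192 = 1.0159
Fold change = 1.0159 / 10.933 = 0.0929

0.093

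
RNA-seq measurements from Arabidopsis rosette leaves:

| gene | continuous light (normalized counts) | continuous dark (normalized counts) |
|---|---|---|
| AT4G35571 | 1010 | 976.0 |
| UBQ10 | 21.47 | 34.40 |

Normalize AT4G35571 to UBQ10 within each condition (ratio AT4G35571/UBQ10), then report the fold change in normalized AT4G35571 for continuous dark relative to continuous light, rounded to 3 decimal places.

0.603

AT4G35571/UBQ10 (continuous light) = 1010 / 21.47 = 47.042
AT4G35571/UBQ10 (continuous dark) = 976.0 / 34.40 = 28.372
Fold change = 28.372 / 47.042 = 0.6031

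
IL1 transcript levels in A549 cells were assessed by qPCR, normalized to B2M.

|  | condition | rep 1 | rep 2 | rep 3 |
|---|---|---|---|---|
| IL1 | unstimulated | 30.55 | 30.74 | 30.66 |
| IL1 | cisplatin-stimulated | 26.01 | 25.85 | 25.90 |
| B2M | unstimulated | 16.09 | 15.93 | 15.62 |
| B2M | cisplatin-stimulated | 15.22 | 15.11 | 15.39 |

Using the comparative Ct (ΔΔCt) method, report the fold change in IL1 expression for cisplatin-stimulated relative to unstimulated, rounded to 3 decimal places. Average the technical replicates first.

17.030

Mean Ct: IL1 unstimulated 30.650; IL1 cisplatin-stimulated 25.920; B2M unstimulated 15.880; B2M cisplatin-stimulated 15.240
ΔCt(unstimulated) = 30.650 − 15.880 = 14.770
ΔCt(cisplatin-stimulated) = 25.920 − 15.240 = 10.680
ΔΔCt = 10.680 − 14.770 = -4.090
Fold change = 2^(−(-4.090)) = 2^4.090 = 17.0299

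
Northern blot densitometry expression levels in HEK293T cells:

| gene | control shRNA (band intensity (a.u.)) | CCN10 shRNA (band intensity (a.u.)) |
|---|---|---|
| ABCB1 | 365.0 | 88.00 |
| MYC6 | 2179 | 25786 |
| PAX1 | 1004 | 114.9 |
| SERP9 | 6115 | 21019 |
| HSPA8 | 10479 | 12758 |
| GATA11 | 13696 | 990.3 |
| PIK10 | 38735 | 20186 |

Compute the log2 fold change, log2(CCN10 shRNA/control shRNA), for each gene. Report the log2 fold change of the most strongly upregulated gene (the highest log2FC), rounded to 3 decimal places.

log2(88.00/365.0) = -2.052  (ABCB1)
log2(25786/2179) = 3.565  (MYC6)
log2(114.9/1004) = -3.127  (PAX1)
log2(21019/6115) = 1.781  (SERP9)
log2(12758/10479) = 0.284  (HSPA8)
log2(990.3/13696) = -3.790  (GATA11)
log2(20186/38735) = -0.940  (PIK10)
MYC6 is most strongly upregulated.

3.565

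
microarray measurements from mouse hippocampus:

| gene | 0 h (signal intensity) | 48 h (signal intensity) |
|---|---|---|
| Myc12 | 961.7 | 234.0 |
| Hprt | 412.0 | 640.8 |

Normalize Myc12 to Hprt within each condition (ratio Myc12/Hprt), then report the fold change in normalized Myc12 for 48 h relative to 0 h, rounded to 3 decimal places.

Myc12/Hprt (0 h) = 961.7 / 412.0 = 2.3342
Myc12/Hprt (48 h) = 234.0 / 640.8 = 0.36517
Fold change = 0.36517 / 2.3342 = 0.1564

0.156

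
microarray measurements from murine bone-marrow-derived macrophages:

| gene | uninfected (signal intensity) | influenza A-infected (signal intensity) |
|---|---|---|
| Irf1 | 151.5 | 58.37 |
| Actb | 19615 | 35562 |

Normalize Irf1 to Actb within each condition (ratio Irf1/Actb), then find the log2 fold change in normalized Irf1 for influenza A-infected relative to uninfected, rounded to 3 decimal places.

-2.234

Irf1/Actb (uninfected) = 151.5 / 19615 = 0.0077237
Irf1/Actb (influenza A-infected) = 58.37 / 35562 = 0.0016414
Fold change = 0.0016414 / 0.0077237 = 0.2125
log2(0.2125) = -2.2344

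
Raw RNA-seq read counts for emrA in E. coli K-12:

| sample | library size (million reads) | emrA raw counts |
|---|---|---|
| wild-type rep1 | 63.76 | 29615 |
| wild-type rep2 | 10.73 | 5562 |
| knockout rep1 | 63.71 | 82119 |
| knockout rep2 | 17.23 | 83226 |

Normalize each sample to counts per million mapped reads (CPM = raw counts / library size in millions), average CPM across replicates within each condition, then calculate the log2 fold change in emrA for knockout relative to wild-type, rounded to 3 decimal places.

CPM(wild-type rep1) = 29615 / 63.76 = 464.4762
CPM(wild-type rep2) = 5562 / 10.73 = 518.3597
CPM(knockout rep1) = 82119 / 63.71 = 1288.9499
CPM(knockout rep2) = 83226 / 17.23 = 4830.2960
mean CPM(wild-type) = 491.4179; mean CPM(knockout) = 3059.6230
Fold change = 3059.6230 / 491.4179 = 6.22611
log2(6.22611) = 2.6383

2.638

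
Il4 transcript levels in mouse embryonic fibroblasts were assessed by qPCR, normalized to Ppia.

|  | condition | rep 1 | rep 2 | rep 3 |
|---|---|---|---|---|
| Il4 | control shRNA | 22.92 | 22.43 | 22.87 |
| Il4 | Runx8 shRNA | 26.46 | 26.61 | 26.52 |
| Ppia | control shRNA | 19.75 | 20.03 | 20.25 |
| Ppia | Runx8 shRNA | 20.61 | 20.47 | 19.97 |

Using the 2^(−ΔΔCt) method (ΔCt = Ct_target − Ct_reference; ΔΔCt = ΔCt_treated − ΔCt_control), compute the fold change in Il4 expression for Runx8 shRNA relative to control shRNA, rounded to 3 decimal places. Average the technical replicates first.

0.092

Mean Ct: Il4 control shRNA 22.740; Il4 Runx8 shRNA 26.530; Ppia control shRNA 20.010; Ppia Runx8 shRNA 20.350
ΔCt(control shRNA) = 22.740 − 20.010 = 2.730
ΔCt(Runx8 shRNA) = 26.530 − 20.350 = 6.180
ΔΔCt = 6.180 − 2.730 = 3.450
Fold change = 2^(−3.450) = 0.0915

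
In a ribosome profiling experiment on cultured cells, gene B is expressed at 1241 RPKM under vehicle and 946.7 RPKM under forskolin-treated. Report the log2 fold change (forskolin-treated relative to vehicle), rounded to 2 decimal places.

Fold change = 946.7 / 1241 = 0.7629
log2(0.7629) = -0.391

-0.39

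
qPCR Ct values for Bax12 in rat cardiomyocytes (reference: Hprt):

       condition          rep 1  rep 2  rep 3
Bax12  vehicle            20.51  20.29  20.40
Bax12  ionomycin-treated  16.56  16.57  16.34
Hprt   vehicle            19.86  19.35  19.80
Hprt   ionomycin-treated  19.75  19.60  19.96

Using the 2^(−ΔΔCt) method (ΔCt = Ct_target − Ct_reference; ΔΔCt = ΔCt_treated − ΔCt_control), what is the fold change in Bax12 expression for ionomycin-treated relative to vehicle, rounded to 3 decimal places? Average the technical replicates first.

16.111

Mean Ct: Bax12 vehicle 20.400; Bax12 ionomycin-treated 16.490; Hprt vehicle 19.670; Hprt ionomycin-treated 19.770
ΔCt(vehicle) = 20.400 − 19.670 = 0.730
ΔCt(ionomycin-treated) = 16.490 − 19.770 = -3.280
ΔΔCt = -3.280 − 0.730 = -4.010
Fold change = 2^(−(-4.010)) = 2^4.010 = 16.1113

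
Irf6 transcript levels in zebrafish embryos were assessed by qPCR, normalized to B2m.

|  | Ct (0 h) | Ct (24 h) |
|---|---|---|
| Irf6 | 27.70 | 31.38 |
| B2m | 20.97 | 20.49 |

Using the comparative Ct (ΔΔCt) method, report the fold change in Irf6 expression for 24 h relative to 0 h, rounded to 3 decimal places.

0.056

ΔCt(0 h) = 27.700 − 20.970 = 6.730
ΔCt(24 h) = 31.380 − 20.490 = 10.890
ΔΔCt = 10.890 − 6.730 = 4.160
Fold change = 2^(−4.160) = 0.0559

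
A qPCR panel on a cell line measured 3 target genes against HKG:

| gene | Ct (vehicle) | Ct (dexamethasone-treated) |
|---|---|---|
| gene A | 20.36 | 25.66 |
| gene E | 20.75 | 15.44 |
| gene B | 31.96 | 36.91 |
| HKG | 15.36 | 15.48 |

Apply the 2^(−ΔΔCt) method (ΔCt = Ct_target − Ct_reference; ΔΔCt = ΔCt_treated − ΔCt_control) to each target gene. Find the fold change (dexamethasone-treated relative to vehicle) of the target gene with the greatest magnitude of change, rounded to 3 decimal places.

43.111

gene A: ΔΔCt = (25.66−15.48) − (20.36−15.36) = 10.18 − 5.00 = 5.18; fold change = 2^-5.18 = 0.028
gene E: ΔΔCt = (15.44−15.48) − (20.75−15.36) = -0.04 − 5.39 = -5.43; fold change = 2^5.43 = 43.111
gene B: ΔΔCt = (36.91−15.48) − (31.96−15.36) = 21.43 − 16.60 = 4.83; fold change = 2^-4.83 = 0.035
gene E has the largest |ΔΔCt| = 5.43.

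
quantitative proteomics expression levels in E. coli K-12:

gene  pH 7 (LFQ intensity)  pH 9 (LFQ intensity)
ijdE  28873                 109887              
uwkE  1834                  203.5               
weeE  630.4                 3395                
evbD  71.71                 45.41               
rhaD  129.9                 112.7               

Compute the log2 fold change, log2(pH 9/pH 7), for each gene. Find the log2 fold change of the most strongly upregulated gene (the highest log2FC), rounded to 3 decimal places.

log2(109887/28873) = 1.928  (ijdE)
log2(203.5/1834) = -3.172  (uwkE)
log2(3395/630.4) = 2.429  (weeE)
log2(45.41/71.71) = -0.659  (evbD)
log2(112.7/129.9) = -0.205  (rhaD)
weeE is most strongly upregulated.

2.429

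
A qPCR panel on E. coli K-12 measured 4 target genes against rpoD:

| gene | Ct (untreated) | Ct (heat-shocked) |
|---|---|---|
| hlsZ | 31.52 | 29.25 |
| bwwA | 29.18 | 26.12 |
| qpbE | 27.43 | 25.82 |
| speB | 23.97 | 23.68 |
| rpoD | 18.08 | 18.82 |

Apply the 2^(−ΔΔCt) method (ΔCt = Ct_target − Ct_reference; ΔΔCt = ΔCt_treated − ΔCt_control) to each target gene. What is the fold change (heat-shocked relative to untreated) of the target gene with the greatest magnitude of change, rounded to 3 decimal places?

hlsZ: ΔΔCt = (29.25−18.82) − (31.52−18.08) = 10.43 − 13.44 = -3.01; fold change = 2^3.01 = 8.056
bwwA: ΔΔCt = (26.12−18.82) − (29.18−18.08) = 7.30 − 11.10 = -3.80; fold change = 2^3.80 = 13.929
qpbE: ΔΔCt = (25.82−18.82) − (27.43−18.08) = 7.00 − 9.35 = -2.35; fold change = 2^2.35 = 5.098
speB: ΔΔCt = (23.68−18.82) − (23.97−18.08) = 4.86 − 5.89 = -1.03; fold change = 2^1.03 = 2.042
bwwA has the largest |ΔΔCt| = 3.80.

13.929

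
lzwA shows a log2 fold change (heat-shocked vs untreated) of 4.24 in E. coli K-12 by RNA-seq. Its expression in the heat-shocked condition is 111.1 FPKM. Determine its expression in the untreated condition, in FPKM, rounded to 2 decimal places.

5.88

Fold change = 2^(4.24) = 18.8959
untreated expression = 111.1 / 18.8959 = 5.88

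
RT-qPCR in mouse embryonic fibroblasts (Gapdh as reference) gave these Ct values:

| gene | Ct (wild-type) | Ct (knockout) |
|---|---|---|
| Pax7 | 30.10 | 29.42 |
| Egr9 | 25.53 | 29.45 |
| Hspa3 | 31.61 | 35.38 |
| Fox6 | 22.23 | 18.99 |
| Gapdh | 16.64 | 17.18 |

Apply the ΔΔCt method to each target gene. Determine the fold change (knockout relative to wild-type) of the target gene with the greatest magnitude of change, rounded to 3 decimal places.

Pax7: ΔΔCt = (29.42−17.18) − (30.10−16.64) = 12.24 − 13.46 = -1.22; fold change = 2^1.22 = 2.329
Egr9: ΔΔCt = (29.45−17.18) − (25.53−16.64) = 12.27 − 8.89 = 3.38; fold change = 2^-3.38 = 0.096
Hspa3: ΔΔCt = (35.38−17.18) − (31.61−16.64) = 18.20 − 14.97 = 3.23; fold change = 2^-3.23 = 0.107
Fox6: ΔΔCt = (18.99−17.18) − (22.23−16.64) = 1.81 − 5.59 = -3.78; fold change = 2^3.78 = 13.737
Fox6 has the largest |ΔΔCt| = 3.78.

13.737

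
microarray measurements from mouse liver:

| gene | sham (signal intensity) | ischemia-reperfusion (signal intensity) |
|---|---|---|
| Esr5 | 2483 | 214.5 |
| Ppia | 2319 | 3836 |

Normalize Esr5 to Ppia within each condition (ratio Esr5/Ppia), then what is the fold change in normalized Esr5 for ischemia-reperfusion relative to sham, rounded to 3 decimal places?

0.052

Esr5/Ppia (sham) = 2483 / 2319 = 1.0707
Esr5/Ppia (ischemia-reperfusion) = 214.5 / 3836 = 0.055918
Fold change = 0.055918 / 1.0707 = 0.0522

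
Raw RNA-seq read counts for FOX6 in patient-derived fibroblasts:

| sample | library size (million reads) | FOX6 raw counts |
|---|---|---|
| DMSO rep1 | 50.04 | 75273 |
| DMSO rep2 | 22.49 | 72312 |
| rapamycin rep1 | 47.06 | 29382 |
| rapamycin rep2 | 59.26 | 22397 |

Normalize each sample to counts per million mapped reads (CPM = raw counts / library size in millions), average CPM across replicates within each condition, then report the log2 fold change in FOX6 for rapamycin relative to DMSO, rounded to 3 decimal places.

CPM(DMSO rep1) = 75273 / 50.04 = 1504.2566
CPM(DMSO rep2) = 72312 / 22.49 = 3215.2957
CPM(rapamycin rep1) = 29382 / 47.06 = 624.3519
CPM(rapamycin rep2) = 22397 / 59.26 = 377.9447
mean CPM(DMSO) = 2359.7761; mean CPM(rapamycin) = 501.1483
Fold change = 501.1483 / 2359.7761 = 0.21237
log2(0.21237) = -2.2353

-2.235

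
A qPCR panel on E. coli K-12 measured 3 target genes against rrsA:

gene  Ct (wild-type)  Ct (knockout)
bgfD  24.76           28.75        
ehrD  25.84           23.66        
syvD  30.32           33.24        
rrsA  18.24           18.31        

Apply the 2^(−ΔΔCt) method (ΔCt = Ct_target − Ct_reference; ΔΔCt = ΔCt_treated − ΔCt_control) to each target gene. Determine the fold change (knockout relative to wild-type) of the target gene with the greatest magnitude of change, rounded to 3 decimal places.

bgfD: ΔΔCt = (28.75−18.31) − (24.76−18.24) = 10.44 − 6.52 = 3.92; fold change = 2^-3.92 = 0.066
ehrD: ΔΔCt = (23.66−18.31) − (25.84−18.24) = 5.35 − 7.60 = -2.25; fold change = 2^2.25 = 4.757
syvD: ΔΔCt = (33.24−18.31) − (30.32−18.24) = 14.93 − 12.08 = 2.85; fold change = 2^-2.85 = 0.139
bgfD has the largest |ΔΔCt| = 3.92.

0.066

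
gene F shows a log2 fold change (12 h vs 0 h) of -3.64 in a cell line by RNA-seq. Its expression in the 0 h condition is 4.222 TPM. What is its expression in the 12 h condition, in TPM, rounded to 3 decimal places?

0.339

Fold change = 2^(-3.64) = 0.0802
12 h expression = 4.222 × 0.0802 = 0.339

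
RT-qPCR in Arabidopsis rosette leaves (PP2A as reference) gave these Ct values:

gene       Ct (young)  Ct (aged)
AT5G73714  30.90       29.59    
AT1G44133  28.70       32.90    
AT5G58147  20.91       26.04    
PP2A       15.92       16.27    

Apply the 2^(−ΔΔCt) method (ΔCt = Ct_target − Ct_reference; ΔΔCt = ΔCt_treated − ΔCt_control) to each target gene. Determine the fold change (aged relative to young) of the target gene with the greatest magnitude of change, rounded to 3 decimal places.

0.036

AT5G73714: ΔΔCt = (29.59−16.27) − (30.90−15.92) = 13.32 − 14.98 = -1.66; fold change = 2^1.66 = 3.160
AT1G44133: ΔΔCt = (32.90−16.27) − (28.70−15.92) = 16.63 − 12.78 = 3.85; fold change = 2^-3.85 = 0.069
AT5G58147: ΔΔCt = (26.04−16.27) − (20.91−15.92) = 9.77 − 4.99 = 4.78; fold change = 2^-4.78 = 0.036
AT5G58147 has the largest |ΔΔCt| = 4.78.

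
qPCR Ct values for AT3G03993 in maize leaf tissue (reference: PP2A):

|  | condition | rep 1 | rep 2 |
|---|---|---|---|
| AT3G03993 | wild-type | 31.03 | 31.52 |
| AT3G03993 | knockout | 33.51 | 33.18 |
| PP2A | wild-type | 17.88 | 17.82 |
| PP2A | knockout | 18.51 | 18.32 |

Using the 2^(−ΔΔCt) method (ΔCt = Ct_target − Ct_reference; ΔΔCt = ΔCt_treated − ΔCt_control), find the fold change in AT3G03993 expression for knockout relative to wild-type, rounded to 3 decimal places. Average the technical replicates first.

0.352

Mean Ct: AT3G03993 wild-type 31.275; AT3G03993 knockout 33.345; PP2A wild-type 17.850; PP2A knockout 18.415
ΔCt(wild-type) = 31.275 − 17.850 = 13.425
ΔCt(knockout) = 33.345 − 18.415 = 14.930
ΔΔCt = 14.930 − 13.425 = 1.505
Fold change = 2^(−1.505) = 0.3523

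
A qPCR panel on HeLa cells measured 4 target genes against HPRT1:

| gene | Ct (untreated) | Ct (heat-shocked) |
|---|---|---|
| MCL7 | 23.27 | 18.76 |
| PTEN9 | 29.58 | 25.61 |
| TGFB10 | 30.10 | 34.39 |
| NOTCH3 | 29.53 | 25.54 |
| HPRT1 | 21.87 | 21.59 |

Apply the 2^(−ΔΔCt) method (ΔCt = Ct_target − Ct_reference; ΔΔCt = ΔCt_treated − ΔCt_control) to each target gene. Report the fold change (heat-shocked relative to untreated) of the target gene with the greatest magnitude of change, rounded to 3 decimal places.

MCL7: ΔΔCt = (18.76−21.59) − (23.27−21.87) = -2.83 − 1.40 = -4.23; fold change = 2^4.23 = 18.765
PTEN9: ΔΔCt = (25.61−21.59) − (29.58−21.87) = 4.02 − 7.71 = -3.69; fold change = 2^3.69 = 12.906
TGFB10: ΔΔCt = (34.39−21.59) − (30.10−21.87) = 12.80 − 8.23 = 4.57; fold change = 2^-4.57 = 0.042
NOTCH3: ΔΔCt = (25.54−21.59) − (29.53−21.87) = 3.95 − 7.66 = -3.71; fold change = 2^3.71 = 13.086
TGFB10 has the largest |ΔΔCt| = 4.57.

0.042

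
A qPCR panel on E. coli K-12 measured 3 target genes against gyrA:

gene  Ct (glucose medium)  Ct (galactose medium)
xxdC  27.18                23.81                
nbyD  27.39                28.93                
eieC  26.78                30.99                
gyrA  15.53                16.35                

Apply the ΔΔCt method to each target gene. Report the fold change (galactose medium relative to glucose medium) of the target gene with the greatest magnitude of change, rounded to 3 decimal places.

18.252

xxdC: ΔΔCt = (23.81−16.35) − (27.18−15.53) = 7.46 − 11.65 = -4.19; fold change = 2^4.19 = 18.252
nbyD: ΔΔCt = (28.93−16.35) − (27.39−15.53) = 12.58 − 11.86 = 0.72; fold change = 2^-0.72 = 0.607
eieC: ΔΔCt = (30.99−16.35) − (26.78−15.53) = 14.64 − 11.25 = 3.39; fold change = 2^-3.39 = 0.095
xxdC has the largest |ΔΔCt| = 4.19.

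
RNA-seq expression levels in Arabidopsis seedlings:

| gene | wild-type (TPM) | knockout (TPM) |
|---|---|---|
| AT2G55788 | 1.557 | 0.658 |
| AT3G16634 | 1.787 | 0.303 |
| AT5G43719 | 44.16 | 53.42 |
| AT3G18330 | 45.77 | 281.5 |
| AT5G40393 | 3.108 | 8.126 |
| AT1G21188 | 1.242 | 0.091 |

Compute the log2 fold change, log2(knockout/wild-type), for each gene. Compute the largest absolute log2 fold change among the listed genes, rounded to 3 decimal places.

log2(0.658/1.557) = -1.243  (AT2G55788)
log2(0.303/1.787) = -2.560  (AT3G16634)
log2(53.42/44.16) = 0.275  (AT5G43719)
log2(281.5/45.77) = 2.621  (AT3G18330)
log2(8.126/3.108) = 1.387  (AT5G40393)
log2(0.091/1.242) = -3.771  (AT1G21188)
The largest magnitude belongs to AT1G21188.

3.771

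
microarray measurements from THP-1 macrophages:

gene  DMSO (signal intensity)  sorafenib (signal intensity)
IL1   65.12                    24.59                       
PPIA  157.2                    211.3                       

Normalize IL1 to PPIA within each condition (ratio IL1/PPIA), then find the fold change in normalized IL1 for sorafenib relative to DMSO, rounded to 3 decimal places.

IL1/PPIA (DMSO) = 65.12 / 157.2 = 0.41425
IL1/PPIA (sorafenib) = 24.59 / 211.3 = 0.11637
Fold change = 0.11637 / 0.41425 = 0.2809

0.281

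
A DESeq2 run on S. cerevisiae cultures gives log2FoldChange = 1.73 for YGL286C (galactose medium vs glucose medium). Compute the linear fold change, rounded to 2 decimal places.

3.32

Fold change = 2^(1.73) = 3.317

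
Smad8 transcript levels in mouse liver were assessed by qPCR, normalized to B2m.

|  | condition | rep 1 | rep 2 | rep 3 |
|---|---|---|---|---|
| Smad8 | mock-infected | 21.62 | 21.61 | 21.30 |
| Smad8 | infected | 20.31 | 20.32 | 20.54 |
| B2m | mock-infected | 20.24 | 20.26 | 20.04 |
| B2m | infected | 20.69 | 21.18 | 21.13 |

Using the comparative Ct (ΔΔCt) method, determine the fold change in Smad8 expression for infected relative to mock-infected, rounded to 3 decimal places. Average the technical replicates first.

3.837

Mean Ct: Smad8 mock-infected 21.510; Smad8 infected 20.390; B2m mock-infected 20.180; B2m infected 21.000
ΔCt(mock-infected) = 21.510 − 20.180 = 1.330
ΔCt(infected) = 20.390 − 21.000 = -0.610
ΔΔCt = -0.610 − 1.330 = -1.940
Fold change = 2^(−(-1.940)) = 2^1.940 = 3.8371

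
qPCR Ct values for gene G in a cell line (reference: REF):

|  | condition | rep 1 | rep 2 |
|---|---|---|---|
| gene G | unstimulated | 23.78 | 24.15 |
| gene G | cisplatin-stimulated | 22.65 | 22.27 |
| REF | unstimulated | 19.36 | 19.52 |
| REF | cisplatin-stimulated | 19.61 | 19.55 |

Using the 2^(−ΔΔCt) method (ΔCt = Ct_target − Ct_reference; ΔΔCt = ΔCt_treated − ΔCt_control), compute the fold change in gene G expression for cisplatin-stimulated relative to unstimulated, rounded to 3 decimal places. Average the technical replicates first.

3.127

Mean Ct: gene G unstimulated 23.965; gene G cisplatin-stimulated 22.460; REF unstimulated 19.440; REF cisplatin-stimulated 19.580
ΔCt(unstimulated) = 23.965 − 19.440 = 4.525
ΔCt(cisplatin-stimulated) = 22.460 − 19.580 = 2.880
ΔΔCt = 2.880 − 4.525 = -1.645
Fold change = 2^(−(-1.645)) = 2^1.645 = 3.1275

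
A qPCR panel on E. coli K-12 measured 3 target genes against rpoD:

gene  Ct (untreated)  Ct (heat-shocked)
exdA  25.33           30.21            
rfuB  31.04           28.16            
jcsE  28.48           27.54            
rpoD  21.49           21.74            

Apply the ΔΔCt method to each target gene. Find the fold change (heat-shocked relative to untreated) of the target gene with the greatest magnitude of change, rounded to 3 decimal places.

exdA: ΔΔCt = (30.21−21.74) − (25.33−21.49) = 8.47 − 3.84 = 4.63; fold change = 2^-4.63 = 0.040
rfuB: ΔΔCt = (28.16−21.74) − (31.04−21.49) = 6.42 − 9.55 = -3.13; fold change = 2^3.13 = 8.754
jcsE: ΔΔCt = (27.54−21.74) − (28.48−21.49) = 5.80 − 6.99 = -1.19; fold change = 2^1.19 = 2.282
exdA has the largest |ΔΔCt| = 4.63.

0.040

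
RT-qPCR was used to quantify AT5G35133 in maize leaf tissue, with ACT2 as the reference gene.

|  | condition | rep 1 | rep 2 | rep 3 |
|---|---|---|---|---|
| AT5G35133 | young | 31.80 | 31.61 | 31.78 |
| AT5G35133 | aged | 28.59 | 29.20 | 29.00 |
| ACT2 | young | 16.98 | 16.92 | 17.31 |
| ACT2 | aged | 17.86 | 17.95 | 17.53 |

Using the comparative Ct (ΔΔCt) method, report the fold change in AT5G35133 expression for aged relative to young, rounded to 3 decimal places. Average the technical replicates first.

Mean Ct: AT5G35133 young 31.730; AT5G35133 aged 28.930; ACT2 young 17.070; ACT2 aged 17.780
ΔCt(young) = 31.730 − 17.070 = 14.660
ΔCt(aged) = 28.930 − 17.780 = 11.150
ΔΔCt = 11.150 − 14.660 = -3.510
Fold change = 2^(−(-3.510)) = 2^3.510 = 11.3924

11.392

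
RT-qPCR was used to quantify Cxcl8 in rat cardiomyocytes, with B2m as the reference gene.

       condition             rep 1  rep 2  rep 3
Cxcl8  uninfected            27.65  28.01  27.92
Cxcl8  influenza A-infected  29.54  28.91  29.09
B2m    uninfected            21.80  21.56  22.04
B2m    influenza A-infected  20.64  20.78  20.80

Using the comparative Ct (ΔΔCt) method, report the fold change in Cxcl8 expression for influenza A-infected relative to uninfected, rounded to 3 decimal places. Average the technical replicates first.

0.192

Mean Ct: Cxcl8 uninfected 27.860; Cxcl8 influenza A-infected 29.180; B2m uninfected 21.800; B2m influenza A-infected 20.740
ΔCt(uninfected) = 27.860 − 21.800 = 6.060
ΔCt(influenza A-infected) = 29.180 − 20.740 = 8.440
ΔΔCt = 8.440 − 6.060 = 2.380
Fold change = 2^(−2.380) = 0.1921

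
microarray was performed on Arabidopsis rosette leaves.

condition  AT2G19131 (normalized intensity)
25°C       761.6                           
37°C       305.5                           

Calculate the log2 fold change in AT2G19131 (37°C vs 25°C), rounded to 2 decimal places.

Fold change = 305.5 / 761.6 = 0.4011
log2(0.4011) = -1.318

-1.32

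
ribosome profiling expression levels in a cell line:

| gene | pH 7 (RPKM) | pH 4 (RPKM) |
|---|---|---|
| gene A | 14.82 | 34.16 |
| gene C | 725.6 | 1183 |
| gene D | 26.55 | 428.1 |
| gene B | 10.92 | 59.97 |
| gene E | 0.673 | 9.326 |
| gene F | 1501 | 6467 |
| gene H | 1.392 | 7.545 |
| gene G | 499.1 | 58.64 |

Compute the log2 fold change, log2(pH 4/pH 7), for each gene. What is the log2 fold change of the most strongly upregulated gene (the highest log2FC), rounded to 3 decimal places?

4.011

log2(34.16/14.82) = 1.205  (gene A)
log2(1183/725.6) = 0.705  (gene C)
log2(428.1/26.55) = 4.011  (gene D)
log2(59.97/10.92) = 2.457  (gene B)
log2(9.326/0.673) = 3.793  (gene E)
log2(6467/1501) = 2.107  (gene F)
log2(7.545/1.392) = 2.438  (gene H)
log2(58.64/499.1) = -3.089  (gene G)
gene D is most strongly upregulated.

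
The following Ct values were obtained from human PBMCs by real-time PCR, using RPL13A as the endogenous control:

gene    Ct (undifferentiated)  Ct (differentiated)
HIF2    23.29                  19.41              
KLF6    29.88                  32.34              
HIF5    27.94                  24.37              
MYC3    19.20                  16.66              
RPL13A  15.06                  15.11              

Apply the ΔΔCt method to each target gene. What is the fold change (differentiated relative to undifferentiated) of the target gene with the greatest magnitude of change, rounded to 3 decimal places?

15.242

HIF2: ΔΔCt = (19.41−15.11) − (23.29−15.06) = 4.30 − 8.23 = -3.93; fold change = 2^3.93 = 15.242
KLF6: ΔΔCt = (32.34−15.11) − (29.88−15.06) = 17.23 − 14.82 = 2.41; fold change = 2^-2.41 = 0.188
HIF5: ΔΔCt = (24.37−15.11) − (27.94−15.06) = 9.26 − 12.88 = -3.62; fold change = 2^3.62 = 12.295
MYC3: ΔΔCt = (16.66−15.11) − (19.20−15.06) = 1.55 − 4.14 = -2.59; fold change = 2^2.59 = 6.021
HIF2 has the largest |ΔΔCt| = 3.93.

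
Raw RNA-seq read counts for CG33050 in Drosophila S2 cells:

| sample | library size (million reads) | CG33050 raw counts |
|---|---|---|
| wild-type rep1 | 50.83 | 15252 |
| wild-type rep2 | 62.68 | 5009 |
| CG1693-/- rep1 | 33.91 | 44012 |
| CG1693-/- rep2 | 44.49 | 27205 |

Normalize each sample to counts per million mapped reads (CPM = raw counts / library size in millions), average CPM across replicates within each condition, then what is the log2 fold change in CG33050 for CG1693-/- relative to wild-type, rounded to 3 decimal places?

CPM(wild-type rep1) = 15252 / 50.83 = 300.0590
CPM(wild-type rep2) = 5009 / 62.68 = 79.9138
CPM(CG1693-/- rep1) = 44012 / 33.91 = 1297.9062
CPM(CG1693-/- rep2) = 27205 / 44.49 = 611.4857
mean CPM(wild-type) = 189.9864; mean CPM(CG1693-/-) = 954.6960
Fold change = 954.6960 / 189.9864 = 5.02507
log2(5.02507) = 2.3291

2.329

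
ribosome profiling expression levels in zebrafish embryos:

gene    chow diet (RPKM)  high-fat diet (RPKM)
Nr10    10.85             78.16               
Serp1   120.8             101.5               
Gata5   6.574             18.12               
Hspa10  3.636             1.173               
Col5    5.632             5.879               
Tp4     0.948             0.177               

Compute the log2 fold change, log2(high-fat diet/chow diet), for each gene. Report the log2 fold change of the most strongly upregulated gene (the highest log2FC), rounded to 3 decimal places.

log2(78.16/10.85) = 2.849  (Nr10)
log2(101.5/120.8) = -0.251  (Serp1)
log2(18.12/6.574) = 1.463  (Gata5)
log2(1.173/3.636) = -1.632  (Hspa10)
log2(5.879/5.632) = 0.062  (Col5)
log2(0.177/0.948) = -2.421  (Tp4)
Nr10 is most strongly upregulated.

2.849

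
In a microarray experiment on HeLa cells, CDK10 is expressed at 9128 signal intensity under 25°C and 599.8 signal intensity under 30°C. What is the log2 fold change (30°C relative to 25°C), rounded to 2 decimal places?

Fold change = 599.8 / 9128 = 0.0657
log2(0.0657) = -3.928

-3.93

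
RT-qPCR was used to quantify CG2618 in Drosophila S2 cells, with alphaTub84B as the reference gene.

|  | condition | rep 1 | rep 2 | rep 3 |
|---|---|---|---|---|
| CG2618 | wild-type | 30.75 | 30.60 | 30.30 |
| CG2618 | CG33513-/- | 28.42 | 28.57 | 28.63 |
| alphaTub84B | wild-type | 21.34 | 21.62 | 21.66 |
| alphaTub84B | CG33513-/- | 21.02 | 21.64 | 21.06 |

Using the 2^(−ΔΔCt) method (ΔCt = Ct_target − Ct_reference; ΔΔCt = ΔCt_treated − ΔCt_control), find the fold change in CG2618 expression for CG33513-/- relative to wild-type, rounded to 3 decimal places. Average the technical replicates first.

Mean Ct: CG2618 wild-type 30.550; CG2618 CG33513-/- 28.540; alphaTub84B wild-type 21.540; alphaTub84B CG33513-/- 21.240
ΔCt(wild-type) = 30.550 − 21.540 = 9.010
ΔCt(CG33513-/-) = 28.540 − 21.240 = 7.300
ΔΔCt = 7.300 − 9.010 = -1.710
Fold change = 2^(−(-1.710)) = 2^1.710 = 3.2716

3.272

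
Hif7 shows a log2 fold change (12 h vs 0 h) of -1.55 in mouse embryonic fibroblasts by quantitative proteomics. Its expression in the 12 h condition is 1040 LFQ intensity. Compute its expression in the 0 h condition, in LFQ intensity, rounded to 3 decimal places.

3045.298

Fold change = 2^(-1.55) = 0.3415
0 h expression = 1040 / 0.3415 = 3045.298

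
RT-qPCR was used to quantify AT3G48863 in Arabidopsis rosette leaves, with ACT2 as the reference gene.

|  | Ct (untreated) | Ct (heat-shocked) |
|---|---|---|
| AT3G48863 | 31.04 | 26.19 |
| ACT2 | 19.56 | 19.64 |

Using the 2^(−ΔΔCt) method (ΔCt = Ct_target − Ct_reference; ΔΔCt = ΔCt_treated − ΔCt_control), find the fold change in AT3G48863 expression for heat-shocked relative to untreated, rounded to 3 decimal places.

ΔCt(untreated) = 31.040 − 19.560 = 11.480
ΔCt(heat-shocked) = 26.190 − 19.640 = 6.550
ΔΔCt = 6.550 − 11.480 = -4.930
Fold change = 2^(−(-4.930)) = 2^4.930 = 30.4844

30.484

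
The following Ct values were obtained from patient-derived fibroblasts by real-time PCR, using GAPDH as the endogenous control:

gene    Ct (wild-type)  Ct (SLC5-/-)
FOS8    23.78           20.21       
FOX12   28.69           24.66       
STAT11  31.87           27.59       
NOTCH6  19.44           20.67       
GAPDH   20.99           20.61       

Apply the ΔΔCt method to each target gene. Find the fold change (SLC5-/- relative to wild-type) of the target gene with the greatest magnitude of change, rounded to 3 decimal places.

14.929

FOS8: ΔΔCt = (20.21−20.61) − (23.78−20.99) = -0.40 − 2.79 = -3.19; fold change = 2^3.19 = 9.126
FOX12: ΔΔCt = (24.66−20.61) − (28.69−20.99) = 4.05 − 7.70 = -3.65; fold change = 2^3.65 = 12.553
STAT11: ΔΔCt = (27.59−20.61) − (31.87−20.99) = 6.98 − 10.88 = -3.90; fold change = 2^3.90 = 14.929
NOTCH6: ΔΔCt = (20.67−20.61) − (19.44−20.99) = 0.06 − (-1.55) = 1.61; fold change = 2^-1.61 = 0.328
STAT11 has the largest |ΔΔCt| = 3.90.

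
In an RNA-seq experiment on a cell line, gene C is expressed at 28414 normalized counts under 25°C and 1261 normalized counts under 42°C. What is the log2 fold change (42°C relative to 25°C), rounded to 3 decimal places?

-4.494

Fold change = 1261 / 28414 = 0.0444
log2(0.0444) = -4.4940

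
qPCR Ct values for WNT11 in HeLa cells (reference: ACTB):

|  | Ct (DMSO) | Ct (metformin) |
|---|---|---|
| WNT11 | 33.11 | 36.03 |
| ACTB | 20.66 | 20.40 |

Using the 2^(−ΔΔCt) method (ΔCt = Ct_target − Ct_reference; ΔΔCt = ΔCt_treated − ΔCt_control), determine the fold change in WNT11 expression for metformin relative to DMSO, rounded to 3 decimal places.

0.110

ΔCt(DMSO) = 33.110 − 20.660 = 12.450
ΔCt(metformin) = 36.030 − 20.400 = 15.630
ΔΔCt = 15.630 − 12.450 = 3.180
Fold change = 2^(−3.180) = 0.1103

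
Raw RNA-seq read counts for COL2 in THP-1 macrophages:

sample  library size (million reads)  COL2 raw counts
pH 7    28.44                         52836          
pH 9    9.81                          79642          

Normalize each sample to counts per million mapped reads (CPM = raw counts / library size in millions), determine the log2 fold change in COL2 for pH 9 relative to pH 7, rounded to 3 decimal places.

2.128

CPM(pH 7) = 52836 / 28.44 = 1857.8059
CPM(pH 9) = 79642 / 9.81 = 8118.4506
Fold change = 8118.4506 / 1857.8059 = 4.36991
log2(4.36991) = 2.1276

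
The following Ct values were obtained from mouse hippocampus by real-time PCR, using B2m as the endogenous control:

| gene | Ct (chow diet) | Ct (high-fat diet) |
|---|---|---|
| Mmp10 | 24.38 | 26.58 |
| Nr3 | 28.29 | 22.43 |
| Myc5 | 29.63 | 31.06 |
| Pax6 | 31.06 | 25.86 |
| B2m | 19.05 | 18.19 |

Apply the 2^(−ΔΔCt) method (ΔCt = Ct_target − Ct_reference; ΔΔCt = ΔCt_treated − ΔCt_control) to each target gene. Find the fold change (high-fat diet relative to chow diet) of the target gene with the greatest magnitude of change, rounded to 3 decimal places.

32.000

Mmp10: ΔΔCt = (26.58−18.19) − (24.38−19.05) = 8.39 − 5.33 = 3.06; fold change = 2^-3.06 = 0.120
Nr3: ΔΔCt = (22.43−18.19) − (28.29−19.05) = 4.24 − 9.24 = -5.00; fold change = 2^5.00 = 32.000
Myc5: ΔΔCt = (31.06−18.19) − (29.63−19.05) = 12.87 − 10.58 = 2.29; fold change = 2^-2.29 = 0.204
Pax6: ΔΔCt = (25.86−18.19) − (31.06−19.05) = 7.67 − 12.01 = -4.34; fold change = 2^4.34 = 20.252
Nr3 has the largest |ΔΔCt| = 5.00.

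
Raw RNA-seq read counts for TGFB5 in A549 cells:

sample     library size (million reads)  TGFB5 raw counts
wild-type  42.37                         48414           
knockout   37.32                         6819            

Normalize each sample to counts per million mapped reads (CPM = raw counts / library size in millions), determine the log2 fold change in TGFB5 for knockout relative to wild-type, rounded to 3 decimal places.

CPM(wild-type) = 48414 / 42.37 = 1142.6481
CPM(knockout) = 6819 / 37.32 = 182.7170
Fold change = 182.7170 / 1142.6481 = 0.15991
log2(0.15991) = -2.6447

-2.645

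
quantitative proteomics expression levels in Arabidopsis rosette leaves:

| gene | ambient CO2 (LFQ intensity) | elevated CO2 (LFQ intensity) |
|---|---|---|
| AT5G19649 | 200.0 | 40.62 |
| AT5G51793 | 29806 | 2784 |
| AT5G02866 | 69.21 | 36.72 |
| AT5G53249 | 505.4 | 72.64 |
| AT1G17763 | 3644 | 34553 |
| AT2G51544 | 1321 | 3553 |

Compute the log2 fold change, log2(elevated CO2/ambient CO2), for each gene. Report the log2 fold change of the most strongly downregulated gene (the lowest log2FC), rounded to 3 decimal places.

-3.420

log2(40.62/200.0) = -2.300  (AT5G19649)
log2(2784/29806) = -3.420  (AT5G51793)
log2(36.72/69.21) = -0.914  (AT5G02866)
log2(72.64/505.4) = -2.799  (AT5G53249)
log2(34553/3644) = 3.245  (AT1G17763)
log2(3553/1321) = 1.427  (AT2G51544)
AT5G51793 is most strongly downregulated.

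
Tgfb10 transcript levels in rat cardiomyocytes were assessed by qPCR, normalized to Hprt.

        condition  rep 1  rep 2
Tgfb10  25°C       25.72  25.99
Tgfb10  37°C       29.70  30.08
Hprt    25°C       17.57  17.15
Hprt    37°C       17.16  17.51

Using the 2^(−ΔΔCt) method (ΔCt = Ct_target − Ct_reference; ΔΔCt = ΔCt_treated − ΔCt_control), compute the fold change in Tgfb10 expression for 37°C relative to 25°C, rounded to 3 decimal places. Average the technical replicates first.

Mean Ct: Tgfb10 25°C 25.855; Tgfb10 37°C 29.890; Hprt 25°C 17.360; Hprt 37°C 17.335
ΔCt(25°C) = 25.855 − 17.360 = 8.495
ΔCt(37°C) = 29.890 − 17.335 = 12.555
ΔΔCt = 12.555 − 8.495 = 4.060
Fold change = 2^(−4.060) = 0.0600

0.060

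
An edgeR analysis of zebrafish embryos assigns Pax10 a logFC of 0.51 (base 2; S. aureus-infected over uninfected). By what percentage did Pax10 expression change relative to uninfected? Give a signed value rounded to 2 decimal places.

Fold change = 2^(0.51) = 1.4241
Percent change = (FC − 1) × 100% = (1.4241 − 1) × 100 = 42.41%

42.41%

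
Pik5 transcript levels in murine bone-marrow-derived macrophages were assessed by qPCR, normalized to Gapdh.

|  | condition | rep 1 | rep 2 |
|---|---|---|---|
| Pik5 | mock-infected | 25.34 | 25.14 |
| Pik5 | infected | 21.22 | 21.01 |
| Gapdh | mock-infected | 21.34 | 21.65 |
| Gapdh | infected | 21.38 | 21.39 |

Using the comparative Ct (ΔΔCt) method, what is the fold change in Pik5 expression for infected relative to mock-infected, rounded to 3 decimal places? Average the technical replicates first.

Mean Ct: Pik5 mock-infected 25.240; Pik5 infected 21.115; Gapdh mock-infected 21.495; Gapdh infected 21.385
ΔCt(mock-infected) = 25.240 − 21.495 = 3.745
ΔCt(infected) = 21.115 − 21.385 = -0.270
ΔΔCt = -0.270 − 3.745 = -4.015
Fold change = 2^(−(-4.015)) = 2^4.015 = 16.1672

16.167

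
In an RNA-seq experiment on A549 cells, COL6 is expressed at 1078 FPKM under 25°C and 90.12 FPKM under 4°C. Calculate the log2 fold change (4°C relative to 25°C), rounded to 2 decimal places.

-3.58

Fold change = 90.12 / 1078 = 0.0836
log2(0.0836) = -3.580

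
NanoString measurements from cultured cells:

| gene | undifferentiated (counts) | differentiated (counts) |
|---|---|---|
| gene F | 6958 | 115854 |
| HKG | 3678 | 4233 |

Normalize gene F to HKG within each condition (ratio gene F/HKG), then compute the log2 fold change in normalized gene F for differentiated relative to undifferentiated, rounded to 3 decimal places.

3.855

gene F/HKG (undifferentiated) = 6958 / 3678 = 1.8918
gene F/HKG (differentiated) = 115854 / 4233 = 27.369
Fold change = 27.369 / 1.8918 = 14.4674
log2(14.4674) = 3.8547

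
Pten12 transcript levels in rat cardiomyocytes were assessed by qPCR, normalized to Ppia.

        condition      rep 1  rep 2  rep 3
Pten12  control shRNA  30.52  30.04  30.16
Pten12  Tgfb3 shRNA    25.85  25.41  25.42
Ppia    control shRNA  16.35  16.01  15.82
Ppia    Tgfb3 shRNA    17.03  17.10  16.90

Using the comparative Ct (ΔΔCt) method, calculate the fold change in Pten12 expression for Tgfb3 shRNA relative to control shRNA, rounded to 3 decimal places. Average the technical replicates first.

49.522

Mean Ct: Pten12 control shRNA 30.240; Pten12 Tgfb3 shRNA 25.560; Ppia control shRNA 16.060; Ppia Tgfb3 shRNA 17.010
ΔCt(control shRNA) = 30.240 − 16.060 = 14.180
ΔCt(Tgfb3 shRNA) = 25.560 − 17.010 = 8.550
ΔΔCt = 8.550 − 14.180 = -5.630
Fold change = 2^(−(-5.630)) = 2^5.630 = 49.5221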